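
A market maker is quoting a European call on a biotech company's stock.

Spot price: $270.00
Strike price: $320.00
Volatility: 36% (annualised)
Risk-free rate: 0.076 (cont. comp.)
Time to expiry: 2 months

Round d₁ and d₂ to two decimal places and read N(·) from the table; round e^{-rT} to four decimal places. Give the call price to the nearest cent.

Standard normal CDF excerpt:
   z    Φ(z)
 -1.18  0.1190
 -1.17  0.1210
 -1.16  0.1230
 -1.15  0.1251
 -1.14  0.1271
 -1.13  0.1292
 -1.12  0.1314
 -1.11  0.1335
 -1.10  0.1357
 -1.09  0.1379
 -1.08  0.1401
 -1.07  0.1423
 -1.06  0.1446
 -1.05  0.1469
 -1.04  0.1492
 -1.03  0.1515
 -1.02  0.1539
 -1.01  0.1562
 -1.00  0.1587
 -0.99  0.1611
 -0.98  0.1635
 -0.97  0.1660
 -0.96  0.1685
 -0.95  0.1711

T = 0.1667;  σ√T = 0.1470
d₁ = [ln(270/320) + (0.076 + ½·0.36²)·0.1667] / (σ√T) = (-0.1699 + 0.0235) / 0.1470 = -0.9963 which rounds to -1.00
d₂ = -0.9963 − 0.1470 = -1.1433 which rounds to -1.14
exp(−rT) = exp(−0.076·0.1667) = 0.9874
N(d₁) = N(-1.00) = 0.1587;  N(d₂) = N(-1.14) = 0.1271
C = 270·0.1587 − 320·0.9874·0.1271 = 42.8490 − 40.1595 = 2.6895

$2.69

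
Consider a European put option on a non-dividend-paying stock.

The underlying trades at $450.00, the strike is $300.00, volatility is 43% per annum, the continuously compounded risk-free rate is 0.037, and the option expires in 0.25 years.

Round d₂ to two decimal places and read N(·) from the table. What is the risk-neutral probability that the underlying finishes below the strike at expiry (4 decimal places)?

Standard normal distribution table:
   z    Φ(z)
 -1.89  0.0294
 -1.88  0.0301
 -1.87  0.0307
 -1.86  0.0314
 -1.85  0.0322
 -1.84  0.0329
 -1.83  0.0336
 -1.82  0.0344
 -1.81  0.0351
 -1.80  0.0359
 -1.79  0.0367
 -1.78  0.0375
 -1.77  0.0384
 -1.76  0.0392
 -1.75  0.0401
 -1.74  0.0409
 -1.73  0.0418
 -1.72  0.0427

σ√T = 0.43 × 0.5000 = 0.2150
d₁ = [ln(450/300) + (0.037 + 0.43²/2)·0.25] / 0.2150 = [0.4055 + 0.0324] / 0.2150 = 2.0364 which rounds to 2.04
d₂ = d₁ − σ√T = 2.0364 − 0.2150 = 1.8214 which rounds to 1.82
Risk-neutral Pr[S_T < K] = N(−d₂) = N(-1.82) = 0.0344

0.0344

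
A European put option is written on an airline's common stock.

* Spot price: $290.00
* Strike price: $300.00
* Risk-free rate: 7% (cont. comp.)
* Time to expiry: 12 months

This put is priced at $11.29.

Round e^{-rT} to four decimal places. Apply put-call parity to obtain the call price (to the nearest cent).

e^(−rT) = e^(−0.07·1) = 0.9324
Put-call parity: C − P = S − K·e^(−rT) = 290 − 300·0.9324 = 290 − 279.7200 = 10.2800
C = P + (C − P) = 11.29 + (10.2800) = 21.5700

$21.57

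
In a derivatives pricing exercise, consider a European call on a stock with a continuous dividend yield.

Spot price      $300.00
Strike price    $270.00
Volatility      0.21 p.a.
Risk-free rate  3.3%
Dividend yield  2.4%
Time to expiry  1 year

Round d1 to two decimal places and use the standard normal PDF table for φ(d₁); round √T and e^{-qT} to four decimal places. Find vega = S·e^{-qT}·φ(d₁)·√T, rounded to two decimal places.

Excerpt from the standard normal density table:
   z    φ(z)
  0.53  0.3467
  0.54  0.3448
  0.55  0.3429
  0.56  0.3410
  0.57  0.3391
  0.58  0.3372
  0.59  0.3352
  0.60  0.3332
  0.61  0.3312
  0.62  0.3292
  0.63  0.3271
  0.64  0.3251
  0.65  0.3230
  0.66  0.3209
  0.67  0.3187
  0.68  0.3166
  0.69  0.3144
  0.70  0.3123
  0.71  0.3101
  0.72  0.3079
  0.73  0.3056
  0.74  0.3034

94.60

σ√T = 0.21 × 1.0000 = 0.2100
d₁ = [ln(300/270) + (0.033 − 0.024 + ½·0.21²)·1] / (σ√T) = (0.1054 + 0.0310) / 0.2100 = 0.6496 ≈ 0.65
√T = √1 = 1.0000
φ(d₁) = φ(0.65) = 0.3230
e^(−qT) = e^(−0.024·1) = 0.9763
vega = S·e^(−qT)·φ(d₁)·√T = 300·0.9763·0.3230·1.0000 = 94.6035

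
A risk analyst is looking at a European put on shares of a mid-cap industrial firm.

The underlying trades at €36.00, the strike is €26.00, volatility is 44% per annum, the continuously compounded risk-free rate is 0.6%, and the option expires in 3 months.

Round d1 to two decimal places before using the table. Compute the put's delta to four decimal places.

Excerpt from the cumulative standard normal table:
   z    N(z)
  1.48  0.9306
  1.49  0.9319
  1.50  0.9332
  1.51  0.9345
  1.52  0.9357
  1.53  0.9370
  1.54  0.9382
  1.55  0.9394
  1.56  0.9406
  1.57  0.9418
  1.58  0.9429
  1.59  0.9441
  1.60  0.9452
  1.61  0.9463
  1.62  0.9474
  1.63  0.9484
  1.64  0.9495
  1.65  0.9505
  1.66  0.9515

T = 0.25;  σ√T = 0.2200
ln(S/K) + (r + σ²/2)T = ln(36/26) + (0.006 + 0.44²/2)·0.25 = 0.3254 + 0.0257 = 0.3511
d₁ = 0.3511 / 0.2200 = 1.5960 which rounds to 1.60
N(d₁) = N(1.60) = 0.9452
Δ_put = N(d₁) − 1 = 0.9452 − 1 = -0.0548

-0.0548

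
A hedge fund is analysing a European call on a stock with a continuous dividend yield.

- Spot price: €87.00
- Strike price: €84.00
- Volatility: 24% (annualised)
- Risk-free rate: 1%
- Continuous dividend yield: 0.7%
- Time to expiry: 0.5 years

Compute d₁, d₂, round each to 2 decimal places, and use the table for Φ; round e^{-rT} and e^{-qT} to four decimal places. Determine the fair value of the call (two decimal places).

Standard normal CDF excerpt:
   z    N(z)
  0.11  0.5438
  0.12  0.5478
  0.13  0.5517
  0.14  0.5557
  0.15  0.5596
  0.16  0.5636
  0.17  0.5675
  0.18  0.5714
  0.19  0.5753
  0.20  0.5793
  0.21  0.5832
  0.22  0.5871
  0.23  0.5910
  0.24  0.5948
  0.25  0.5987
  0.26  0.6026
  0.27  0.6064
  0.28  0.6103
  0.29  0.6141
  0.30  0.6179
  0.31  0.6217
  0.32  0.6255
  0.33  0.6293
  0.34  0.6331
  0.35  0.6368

€7.46

T = 0.5;  σ√T = 0.1697
d₁ = [ln(87/84) + (0.01 − 0.007 + 0.24²/2)·0.5] / 0.1697 = [0.0351 + 0.0159] / 0.1697 = 0.3005 ≈ 0.30
d₂ = d₁ − σ√T = 0.3005 − 0.1697 = 0.1308 ≈ 0.13
exp(−qT) = exp(−0.007·0.5) = 0.9965;  exp(−rT) = exp(−0.01·0.5) = 0.9950
C = 87·0.9965·N(0.30) − 84·0.9950·N(0.13) = 87·0.9965·0.6179 − 84·0.9950·0.5517 = 53.5691 − 46.1111 = 7.4581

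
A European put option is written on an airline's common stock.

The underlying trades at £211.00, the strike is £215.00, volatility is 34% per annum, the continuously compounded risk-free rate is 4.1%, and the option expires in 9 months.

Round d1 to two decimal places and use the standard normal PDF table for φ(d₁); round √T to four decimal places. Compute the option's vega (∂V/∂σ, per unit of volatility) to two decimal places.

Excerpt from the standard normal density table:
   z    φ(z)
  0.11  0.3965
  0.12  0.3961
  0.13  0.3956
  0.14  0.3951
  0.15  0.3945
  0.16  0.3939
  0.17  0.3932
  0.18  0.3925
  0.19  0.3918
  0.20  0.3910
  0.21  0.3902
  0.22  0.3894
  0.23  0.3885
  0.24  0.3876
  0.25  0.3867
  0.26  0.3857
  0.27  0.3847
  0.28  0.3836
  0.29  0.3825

σ√T = 0.34 × 0.8660 = 0.2944
d₁ = [ln(211/215) + (0.041 + ½·0.34²)·0.75] / (σ√T) = (-0.0188 + 0.0741) / 0.2944 = 0.1879 ⇒ 0.19
√T = √0.75 = 0.8660
φ(d₁) = φ(0.19) = 0.3918
vega = S·φ(d₁)·√T = 211·0.3918·0.8660 = 71.5920
(The call has the same vega.)

71.59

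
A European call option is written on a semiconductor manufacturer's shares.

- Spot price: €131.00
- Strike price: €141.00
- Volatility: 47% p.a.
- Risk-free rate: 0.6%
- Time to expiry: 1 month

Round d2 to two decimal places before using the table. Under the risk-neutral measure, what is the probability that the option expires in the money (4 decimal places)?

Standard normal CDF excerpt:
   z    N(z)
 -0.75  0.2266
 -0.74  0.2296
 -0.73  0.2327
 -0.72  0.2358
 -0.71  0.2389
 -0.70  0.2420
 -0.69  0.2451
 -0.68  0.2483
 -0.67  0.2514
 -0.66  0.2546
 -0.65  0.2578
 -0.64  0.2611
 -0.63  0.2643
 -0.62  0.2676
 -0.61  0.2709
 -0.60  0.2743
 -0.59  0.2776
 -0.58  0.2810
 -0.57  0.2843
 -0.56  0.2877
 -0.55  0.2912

0.2709

σ√T = 0.47·√0.08333 = 0.1357
d₁ = [ln(131/141) + (0.006 + 0.47²/2)·0.08333] / 0.1357 = [-0.0736 + 0.0097] / 0.1357 = -0.4707 ⇒ -0.47
d₂ = d₁ − σ√T = -0.4707 − 0.1357 = -0.6063 ⇒ -0.61
Pr(exercise) under Q = N(d₂) = 0.2709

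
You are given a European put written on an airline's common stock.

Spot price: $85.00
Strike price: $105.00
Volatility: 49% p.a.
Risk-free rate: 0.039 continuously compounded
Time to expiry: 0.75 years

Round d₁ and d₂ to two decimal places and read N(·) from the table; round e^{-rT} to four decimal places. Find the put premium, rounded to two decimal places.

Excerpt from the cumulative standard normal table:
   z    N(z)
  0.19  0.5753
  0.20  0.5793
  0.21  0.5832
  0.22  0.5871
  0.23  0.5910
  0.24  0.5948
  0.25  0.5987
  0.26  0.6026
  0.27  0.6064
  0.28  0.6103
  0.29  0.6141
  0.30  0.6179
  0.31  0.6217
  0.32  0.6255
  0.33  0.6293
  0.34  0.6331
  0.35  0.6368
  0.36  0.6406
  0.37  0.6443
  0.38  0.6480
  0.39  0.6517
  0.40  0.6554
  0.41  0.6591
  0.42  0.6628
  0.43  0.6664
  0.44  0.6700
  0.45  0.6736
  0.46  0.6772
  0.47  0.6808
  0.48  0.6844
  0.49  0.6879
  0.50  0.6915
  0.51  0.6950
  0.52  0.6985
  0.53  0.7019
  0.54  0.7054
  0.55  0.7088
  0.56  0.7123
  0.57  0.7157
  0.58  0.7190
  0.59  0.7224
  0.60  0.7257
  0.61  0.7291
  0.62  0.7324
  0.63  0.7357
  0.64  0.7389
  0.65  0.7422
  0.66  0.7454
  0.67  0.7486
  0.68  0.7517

$25.45

σ√T = 0.49 × 0.8660 = 0.4244
d₁ = [ln(85/105) + (0.039 + 0.49²/2)·0.75] / 0.4244 = [-0.2113 + 0.1193] / 0.4244 = -0.2169 → -0.22
d₂ = d₁ − σ√T = -0.2169 − 0.4244 = -0.6412 → -0.64
exp(−rT) = exp(−0.039·0.75) = 0.9712
N(−d₂) = N(0.64) = 0.7389;  N(−d₁) = N(0.22) = 0.5871
P = 105·0.9712·0.7389 − 85·0.5871 = 75.3501 − 49.9035 = 25.4466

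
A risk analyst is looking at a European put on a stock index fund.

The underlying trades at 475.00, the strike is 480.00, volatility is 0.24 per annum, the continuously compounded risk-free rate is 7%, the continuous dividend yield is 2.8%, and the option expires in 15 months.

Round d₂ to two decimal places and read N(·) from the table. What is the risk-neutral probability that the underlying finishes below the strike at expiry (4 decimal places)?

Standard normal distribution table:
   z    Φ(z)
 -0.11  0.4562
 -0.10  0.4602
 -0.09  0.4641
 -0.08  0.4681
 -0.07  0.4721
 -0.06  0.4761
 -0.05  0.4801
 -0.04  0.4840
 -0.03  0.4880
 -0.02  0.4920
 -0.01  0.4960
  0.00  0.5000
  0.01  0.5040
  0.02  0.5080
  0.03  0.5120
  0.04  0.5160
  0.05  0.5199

σ√T = 0.24·√1.25 = 0.2683
d₁ = [ln(475/480) + (0.07 − 0.028 + 0.24²/2)·1.25] / 0.2683 = [-0.0105 + 0.0885] / 0.2683 = 0.2908 ≈ 0.29
d₂ = d₁ − σ√T = 0.2908 − 0.2683 = 0.0225 ≈ 0.02
Risk-neutral Pr[S_T < K] = N(−d₂) = N(-0.02) = 0.4920

0.4920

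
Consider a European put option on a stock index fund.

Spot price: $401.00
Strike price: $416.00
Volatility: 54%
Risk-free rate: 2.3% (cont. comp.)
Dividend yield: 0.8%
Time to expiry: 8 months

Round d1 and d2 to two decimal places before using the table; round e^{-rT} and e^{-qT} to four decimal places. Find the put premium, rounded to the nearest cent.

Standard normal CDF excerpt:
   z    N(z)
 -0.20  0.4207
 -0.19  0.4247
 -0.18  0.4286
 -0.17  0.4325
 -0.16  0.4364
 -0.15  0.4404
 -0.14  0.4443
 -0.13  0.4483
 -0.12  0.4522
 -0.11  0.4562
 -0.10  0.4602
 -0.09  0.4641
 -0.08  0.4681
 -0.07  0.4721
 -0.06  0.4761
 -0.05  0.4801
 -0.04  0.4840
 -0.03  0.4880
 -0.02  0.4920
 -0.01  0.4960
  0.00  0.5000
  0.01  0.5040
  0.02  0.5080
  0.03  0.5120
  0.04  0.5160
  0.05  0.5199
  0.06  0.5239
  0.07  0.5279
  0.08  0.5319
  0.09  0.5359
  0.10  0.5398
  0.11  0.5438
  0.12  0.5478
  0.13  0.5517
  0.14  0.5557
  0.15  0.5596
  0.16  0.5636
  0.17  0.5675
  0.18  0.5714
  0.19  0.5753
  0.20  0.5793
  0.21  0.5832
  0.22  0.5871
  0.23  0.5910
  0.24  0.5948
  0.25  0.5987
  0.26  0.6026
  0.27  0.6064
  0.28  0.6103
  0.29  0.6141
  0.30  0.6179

σ√T = 0.54 × 0.8165 = 0.4409
d₁ = [ln(401/416) + (0.023 − 0.008 + 0.54²/2)·0.6667] / 0.4409 = [-0.0367 + 0.1072] / 0.4409 = 0.1598 ⇒ 0.16
d₂ = d₁ − σ√T = 0.1598 − 0.4409 = -0.2811 ⇒ -0.28
exp(−qT) = exp(−0.008·0.6667) = 0.9947;  exp(−rT) = exp(−0.023·0.6667) = 0.9848
N(−d₂) = N(0.28) = 0.6103;  N(−d₁) = N(-0.16) = 0.4364
P = 416·0.9848·0.6103 − 401·0.9947·0.4364 = 250.0258 − 174.0689 = 75.9568

$75.96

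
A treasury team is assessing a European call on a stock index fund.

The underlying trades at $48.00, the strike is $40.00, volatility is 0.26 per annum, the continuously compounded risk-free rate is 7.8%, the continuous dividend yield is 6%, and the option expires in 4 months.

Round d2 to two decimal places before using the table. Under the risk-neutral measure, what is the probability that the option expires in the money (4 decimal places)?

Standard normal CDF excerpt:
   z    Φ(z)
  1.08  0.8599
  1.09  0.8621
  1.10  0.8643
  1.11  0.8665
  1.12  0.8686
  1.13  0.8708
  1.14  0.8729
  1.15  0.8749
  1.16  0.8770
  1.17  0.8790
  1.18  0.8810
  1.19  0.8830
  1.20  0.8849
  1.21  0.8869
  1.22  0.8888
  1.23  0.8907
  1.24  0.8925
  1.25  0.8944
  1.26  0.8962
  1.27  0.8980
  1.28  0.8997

0.8810

σ√T = 0.26 × 0.5774 = 0.1501
d₁ = [ln(48/40) + (0.078 − 0.06 + 0.26²/2)·0.3333] / 0.1501 = [0.1823 + 0.0173] / 0.1501 = 1.3296 ≈ 1.33
d₂ = d₁ − σ√T = 1.3296 − 0.1501 = 1.1795 ≈ 1.18
Risk-neutral Pr[S_T > K] = N(d₂) = N(1.18) = 0.8810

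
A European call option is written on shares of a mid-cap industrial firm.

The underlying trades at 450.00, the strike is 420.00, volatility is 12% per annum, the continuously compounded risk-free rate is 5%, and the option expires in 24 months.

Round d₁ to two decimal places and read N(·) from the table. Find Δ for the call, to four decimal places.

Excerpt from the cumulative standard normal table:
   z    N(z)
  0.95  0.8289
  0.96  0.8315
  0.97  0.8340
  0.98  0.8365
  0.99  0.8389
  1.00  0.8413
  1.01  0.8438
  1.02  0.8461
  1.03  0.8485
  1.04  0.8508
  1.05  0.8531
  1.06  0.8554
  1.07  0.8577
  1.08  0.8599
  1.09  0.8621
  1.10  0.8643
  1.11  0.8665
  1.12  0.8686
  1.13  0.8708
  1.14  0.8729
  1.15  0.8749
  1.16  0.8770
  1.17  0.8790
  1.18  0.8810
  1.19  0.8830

σ√T = 0.12 × 1.4142 = 0.1697
d₁ = [ln(450/420) + (0.05 + 0.12²/2)·2] / 0.1697 = [0.0690 + 0.1144] / 0.1697 = 1.0807 which rounds to 1.08
N(d₁) = N(1.08) = 0.8599
Δ_call = N(d₁) = 0.8599

0.8599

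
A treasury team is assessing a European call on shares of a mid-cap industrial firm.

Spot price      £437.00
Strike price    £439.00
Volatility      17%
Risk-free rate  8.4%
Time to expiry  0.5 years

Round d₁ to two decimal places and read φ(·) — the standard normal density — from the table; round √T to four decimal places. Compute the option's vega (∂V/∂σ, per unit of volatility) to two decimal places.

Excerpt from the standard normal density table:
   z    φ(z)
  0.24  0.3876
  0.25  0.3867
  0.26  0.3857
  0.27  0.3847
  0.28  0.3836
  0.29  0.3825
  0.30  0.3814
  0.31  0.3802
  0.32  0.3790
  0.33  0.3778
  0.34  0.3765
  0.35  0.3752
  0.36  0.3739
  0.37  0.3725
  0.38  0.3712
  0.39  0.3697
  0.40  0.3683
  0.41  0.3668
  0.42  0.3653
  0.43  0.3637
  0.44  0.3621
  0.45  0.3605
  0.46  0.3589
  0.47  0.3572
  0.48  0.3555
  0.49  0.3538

σ√T = 0.17·√0.5 = 0.1202
d₁ = [ln(437/439) + (0.084 + 0.17²/2)·0.5] / 0.1202 = [-0.0046 + 0.0492] / 0.1202 = 0.3715 ⇒ 0.37
√T = √0.5 = 0.7071
φ(d₁) = φ(0.37) = 0.3725
vega = S·φ(d₁)·√T = 437·0.3725·0.7071 = 115.1035
(Vega is the same for a European call and put with the same parameters.)

115.10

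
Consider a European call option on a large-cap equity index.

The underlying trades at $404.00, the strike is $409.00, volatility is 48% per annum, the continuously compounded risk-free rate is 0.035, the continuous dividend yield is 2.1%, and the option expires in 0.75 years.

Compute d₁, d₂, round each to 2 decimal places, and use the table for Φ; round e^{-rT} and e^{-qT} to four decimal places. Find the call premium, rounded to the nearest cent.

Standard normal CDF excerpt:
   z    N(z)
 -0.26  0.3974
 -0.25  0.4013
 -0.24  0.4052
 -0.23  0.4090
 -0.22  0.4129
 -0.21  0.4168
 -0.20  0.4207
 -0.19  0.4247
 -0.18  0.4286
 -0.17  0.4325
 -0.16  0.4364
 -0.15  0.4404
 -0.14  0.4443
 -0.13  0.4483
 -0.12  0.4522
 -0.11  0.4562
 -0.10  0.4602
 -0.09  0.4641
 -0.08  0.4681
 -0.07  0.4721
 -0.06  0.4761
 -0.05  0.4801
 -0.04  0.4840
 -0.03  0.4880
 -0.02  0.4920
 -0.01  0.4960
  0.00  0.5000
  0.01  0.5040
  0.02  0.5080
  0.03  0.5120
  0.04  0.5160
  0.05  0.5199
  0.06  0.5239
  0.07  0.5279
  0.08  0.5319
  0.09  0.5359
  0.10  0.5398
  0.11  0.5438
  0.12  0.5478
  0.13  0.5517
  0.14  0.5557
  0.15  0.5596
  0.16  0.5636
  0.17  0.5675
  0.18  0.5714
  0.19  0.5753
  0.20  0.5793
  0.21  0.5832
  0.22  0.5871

$64.33

σ√T = 0.48 × 0.8660 = 0.4157
d₁ = [ln(404/409) + (0.035 − 0.021 + 0.48²/2)·0.75] / 0.4157 = [-0.0123 + 0.0969] / 0.4157 = 0.2035 ≈ 0.20
d₂ = d₁ − σ√T = 0.2035 − 0.4157 = -0.2122 ≈ -0.21
exp(−qT) = exp(−0.021·0.75) = 0.9844;  exp(−rT) = exp(−0.035·0.75) = 0.9741
N(d₁) = N(0.20) = 0.5793;  N(d₂) = N(-0.21) = 0.4168
C = 404·0.9844·0.5793 − 409·0.9741·0.4168 = 230.3862 − 166.0560 = 64.3302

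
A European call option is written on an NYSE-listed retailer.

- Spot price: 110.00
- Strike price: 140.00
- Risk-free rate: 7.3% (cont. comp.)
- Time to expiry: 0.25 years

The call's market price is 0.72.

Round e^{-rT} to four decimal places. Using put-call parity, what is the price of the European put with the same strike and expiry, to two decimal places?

28.19

e^(−rT) = e^(−0.073·0.25) = 0.9819
Put-call parity: C − P = S − K·e^(−rT) = 110 − 140·0.9819 = 110 − 137.4660 = -27.4660
P = C − (C − P) = 0.72 − (-27.4660) = 28.1860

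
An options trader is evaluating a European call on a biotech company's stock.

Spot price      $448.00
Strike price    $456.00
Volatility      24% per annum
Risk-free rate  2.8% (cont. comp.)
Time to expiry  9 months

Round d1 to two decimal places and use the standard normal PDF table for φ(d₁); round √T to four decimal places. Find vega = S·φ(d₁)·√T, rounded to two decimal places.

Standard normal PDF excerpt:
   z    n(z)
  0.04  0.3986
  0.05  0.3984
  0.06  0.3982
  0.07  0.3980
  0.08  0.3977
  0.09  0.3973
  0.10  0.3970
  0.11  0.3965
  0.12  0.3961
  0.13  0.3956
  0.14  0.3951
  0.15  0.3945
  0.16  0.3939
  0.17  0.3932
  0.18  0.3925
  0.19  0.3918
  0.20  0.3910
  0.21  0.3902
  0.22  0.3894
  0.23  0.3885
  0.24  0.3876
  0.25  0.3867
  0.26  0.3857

153.67

T = 0.75;  σ√T = 0.2078
d₁ = [ln(448/456) + (0.028 + 0.24²/2)·0.75] / 0.2078 = [-0.0177 + 0.0426] / 0.2078 = 0.1198 → 0.12
√T = √0.75 = 0.8660
φ(d₁) = φ(0.12) = 0.3961
vega = S·φ(d₁)·√T = 448·0.3961·0.8660 = 153.6741
(Vega is the same for a European call and put with the same parameters.)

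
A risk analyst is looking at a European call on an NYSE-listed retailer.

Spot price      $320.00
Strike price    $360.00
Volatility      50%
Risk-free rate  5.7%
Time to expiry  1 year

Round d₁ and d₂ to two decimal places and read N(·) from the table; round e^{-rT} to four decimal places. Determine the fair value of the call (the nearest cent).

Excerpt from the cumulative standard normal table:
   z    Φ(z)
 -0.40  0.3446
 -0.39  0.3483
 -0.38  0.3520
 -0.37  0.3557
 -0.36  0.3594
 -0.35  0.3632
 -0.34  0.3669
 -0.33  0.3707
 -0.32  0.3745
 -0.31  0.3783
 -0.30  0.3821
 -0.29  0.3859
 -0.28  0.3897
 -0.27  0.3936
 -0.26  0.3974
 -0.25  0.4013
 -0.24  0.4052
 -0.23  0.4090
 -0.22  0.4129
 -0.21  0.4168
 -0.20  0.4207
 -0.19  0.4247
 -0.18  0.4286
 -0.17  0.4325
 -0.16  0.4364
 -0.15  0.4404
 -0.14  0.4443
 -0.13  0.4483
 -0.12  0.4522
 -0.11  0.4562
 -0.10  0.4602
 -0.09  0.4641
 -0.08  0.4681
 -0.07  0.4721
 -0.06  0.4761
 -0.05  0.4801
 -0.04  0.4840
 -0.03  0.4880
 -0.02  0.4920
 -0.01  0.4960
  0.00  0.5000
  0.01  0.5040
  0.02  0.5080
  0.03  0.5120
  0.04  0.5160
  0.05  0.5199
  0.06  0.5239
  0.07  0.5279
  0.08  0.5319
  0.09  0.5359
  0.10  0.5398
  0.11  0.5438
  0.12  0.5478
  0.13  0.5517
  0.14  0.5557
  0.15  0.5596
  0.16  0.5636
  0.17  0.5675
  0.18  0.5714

$55.59

σ√T = 0.5·√1 = 0.5000
d₁ = [ln(320/360) + (0.057 + 0.5²/2)·1] / 0.5000 = [-0.1178 + 0.1820] / 0.5000 = 0.1284 which rounds to 0.13
d₂ = d₁ − σ√T = 0.1284 − 0.5000 = -0.3716 which rounds to -0.37
exp(−rT) = exp(−0.057·1) = 0.9446
N(d₁) = N(0.13) = 0.5517;  N(d₂) = N(-0.37) = 0.3557
C = 320·0.5517 − 360·0.9446·0.3557 = 176.5440 − 120.9579 = 55.5861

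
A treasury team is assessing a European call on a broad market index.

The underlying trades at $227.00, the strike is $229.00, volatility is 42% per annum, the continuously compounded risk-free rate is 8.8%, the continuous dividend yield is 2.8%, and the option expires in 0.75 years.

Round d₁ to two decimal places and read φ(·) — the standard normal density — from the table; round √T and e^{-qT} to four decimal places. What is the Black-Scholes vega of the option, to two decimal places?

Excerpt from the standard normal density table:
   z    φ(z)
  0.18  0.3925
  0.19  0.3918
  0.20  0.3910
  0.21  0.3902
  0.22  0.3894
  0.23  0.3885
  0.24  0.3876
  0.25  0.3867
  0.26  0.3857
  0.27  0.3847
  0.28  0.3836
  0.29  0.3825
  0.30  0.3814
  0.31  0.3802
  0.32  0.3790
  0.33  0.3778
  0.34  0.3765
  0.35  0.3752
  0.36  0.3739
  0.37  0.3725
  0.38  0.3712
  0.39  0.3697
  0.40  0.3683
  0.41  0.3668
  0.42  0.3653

σ√T = 0.42·√0.75 = 0.3637
d₁ = [ln(227/229) + (0.088 − 0.028 + ½·0.42²)·0.75] / (σ√T) = (-0.0088 + 0.1111) / 0.3637 = 0.2815 → 0.28
√T = √0.75 = 0.8660
φ(d₁) = φ(0.28) = 0.3836
e^(−qT) = e^(−0.028·0.75) = 0.9792
vega = S·e^(−qT)·φ(d₁)·√T = 227·0.9792·0.3836·0.8660 = 73.8404

73.84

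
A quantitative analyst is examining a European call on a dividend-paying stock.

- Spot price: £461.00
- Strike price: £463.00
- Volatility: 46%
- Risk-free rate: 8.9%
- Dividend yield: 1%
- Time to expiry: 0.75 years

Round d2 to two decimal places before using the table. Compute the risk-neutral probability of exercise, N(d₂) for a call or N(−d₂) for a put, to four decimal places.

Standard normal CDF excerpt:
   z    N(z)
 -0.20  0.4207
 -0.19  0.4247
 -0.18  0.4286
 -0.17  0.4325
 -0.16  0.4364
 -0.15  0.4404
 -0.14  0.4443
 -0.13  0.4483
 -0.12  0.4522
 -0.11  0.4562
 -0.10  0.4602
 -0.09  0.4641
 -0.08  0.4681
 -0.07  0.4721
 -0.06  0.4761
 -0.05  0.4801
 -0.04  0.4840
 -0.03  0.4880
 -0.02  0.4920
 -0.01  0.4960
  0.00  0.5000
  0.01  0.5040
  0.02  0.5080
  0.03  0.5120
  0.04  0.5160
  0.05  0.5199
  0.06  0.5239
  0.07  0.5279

0.4761

σ√T = 0.46 × 0.8660 = 0.3984
ln(S/K) + (r − q + σ²/2)T = ln(461/463) + (0.089 − 0.01 + 0.46²/2)·0.75 = -0.0043 + 0.1386 = 0.1343
d₁ = 0.1343 / 0.3984 = 0.3370 which rounds to 0.34
d₂ = d₁ − σ√T = 0.3370 − 0.3984 = -0.0613 which rounds to -0.06
Pr(exercise) under Q = N(d₂) = 0.4761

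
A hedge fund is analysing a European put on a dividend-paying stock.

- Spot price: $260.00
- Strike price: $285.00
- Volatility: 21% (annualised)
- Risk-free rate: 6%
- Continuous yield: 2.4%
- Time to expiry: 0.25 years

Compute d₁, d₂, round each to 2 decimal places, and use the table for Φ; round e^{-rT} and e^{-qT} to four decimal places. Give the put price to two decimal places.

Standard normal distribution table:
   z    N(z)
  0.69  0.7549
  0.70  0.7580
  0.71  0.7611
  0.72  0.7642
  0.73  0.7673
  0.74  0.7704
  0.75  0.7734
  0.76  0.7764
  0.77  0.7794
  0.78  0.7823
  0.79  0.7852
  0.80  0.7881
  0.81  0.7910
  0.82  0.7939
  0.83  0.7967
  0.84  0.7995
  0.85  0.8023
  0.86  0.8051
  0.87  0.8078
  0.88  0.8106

$25.36

T = 0.25;  σ√T = 0.1050
d₁ = [ln(260/285) + (0.06 − 0.024 + 0.21²/2)·0.25] / 0.1050 = [-0.0918 + 0.0145] / 0.1050 = -0.7361 ⇒ -0.74
d₂ = d₁ − σ√T = -0.7361 − 0.1050 = -0.8411 ⇒ -0.84
exp(−qT) = exp(−0.024·0.25) = 0.9940;  exp(−rT) = exp(−0.06·0.25) = 0.9851
P = 285·0.9851·N(0.84) − 260·0.9940·N(0.74) = 285·0.9851·0.7995 − 260·0.9940·0.7704 = 224.4624 − 199.1022 = 25.3602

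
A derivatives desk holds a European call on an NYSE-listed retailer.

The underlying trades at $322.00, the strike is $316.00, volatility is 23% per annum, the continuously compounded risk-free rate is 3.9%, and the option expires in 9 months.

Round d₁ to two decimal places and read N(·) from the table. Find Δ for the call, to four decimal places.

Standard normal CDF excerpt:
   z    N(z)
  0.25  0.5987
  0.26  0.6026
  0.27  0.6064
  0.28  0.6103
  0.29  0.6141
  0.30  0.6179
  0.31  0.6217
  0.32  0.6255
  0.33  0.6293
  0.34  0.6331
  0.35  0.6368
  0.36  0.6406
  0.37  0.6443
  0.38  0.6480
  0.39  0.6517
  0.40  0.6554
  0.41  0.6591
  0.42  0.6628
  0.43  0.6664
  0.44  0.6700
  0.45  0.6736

σ√T = 0.23·√0.75 = 0.1992
d₁ = [ln(322/316) + (0.039 + 0.23²/2)·0.75] / 0.1992 = [0.0188 + 0.0491] / 0.1992 = 0.3409 → 0.34
N(d₁) = N(0.34) = 0.6331
Δ_call = N(d₁) = 0.6331

0.6331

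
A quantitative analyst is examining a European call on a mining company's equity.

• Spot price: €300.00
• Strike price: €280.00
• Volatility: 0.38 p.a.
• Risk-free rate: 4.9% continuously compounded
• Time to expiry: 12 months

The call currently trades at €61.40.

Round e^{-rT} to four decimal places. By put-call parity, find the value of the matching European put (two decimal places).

€28.02

e^(−rT) = e^(−0.049·1) = 0.9522
Put-call parity: C − P = S − K·e^(−rT) = 300 − 280·0.9522 = 300 − 266.6160 = 33.3840
P = C − (C − P) = 61.40 − (33.3840) = 28.0160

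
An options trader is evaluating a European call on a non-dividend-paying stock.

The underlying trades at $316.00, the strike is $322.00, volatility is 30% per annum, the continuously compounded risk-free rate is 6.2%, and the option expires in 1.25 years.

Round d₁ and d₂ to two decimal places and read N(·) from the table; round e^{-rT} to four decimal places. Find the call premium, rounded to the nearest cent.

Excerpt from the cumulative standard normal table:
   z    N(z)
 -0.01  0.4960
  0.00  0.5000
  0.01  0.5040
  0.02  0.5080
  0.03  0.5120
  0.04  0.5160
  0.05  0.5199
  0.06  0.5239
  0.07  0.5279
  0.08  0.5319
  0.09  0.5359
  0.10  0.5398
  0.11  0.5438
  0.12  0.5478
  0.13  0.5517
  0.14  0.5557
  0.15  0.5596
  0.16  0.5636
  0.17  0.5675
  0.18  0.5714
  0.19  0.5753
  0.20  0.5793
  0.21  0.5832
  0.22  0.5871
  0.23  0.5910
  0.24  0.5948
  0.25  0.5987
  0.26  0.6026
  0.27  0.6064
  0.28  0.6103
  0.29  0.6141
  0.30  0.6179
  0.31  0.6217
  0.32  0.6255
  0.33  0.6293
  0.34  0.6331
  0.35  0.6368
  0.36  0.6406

$49.88

σ√T = 0.3·√1.25 = 0.3354
d₁ = [ln(316/322) + (0.062 + 0.3²/2)·1.25] / 0.3354 = [-0.0188 + 0.1338] / 0.3354 = 0.3427 ≈ 0.34
d₂ = d₁ − σ√T = 0.3427 − 0.3354 = 0.0073 ≈ 0.01
e^(−rT) = e^(−0.062·1.25) = 0.9254
C = 316·N(0.34) − 322·0.9254·N(0.01) = 316·0.6331 − 322·0.9254·0.5040 = 200.0596 − 150.1813 = 49.8783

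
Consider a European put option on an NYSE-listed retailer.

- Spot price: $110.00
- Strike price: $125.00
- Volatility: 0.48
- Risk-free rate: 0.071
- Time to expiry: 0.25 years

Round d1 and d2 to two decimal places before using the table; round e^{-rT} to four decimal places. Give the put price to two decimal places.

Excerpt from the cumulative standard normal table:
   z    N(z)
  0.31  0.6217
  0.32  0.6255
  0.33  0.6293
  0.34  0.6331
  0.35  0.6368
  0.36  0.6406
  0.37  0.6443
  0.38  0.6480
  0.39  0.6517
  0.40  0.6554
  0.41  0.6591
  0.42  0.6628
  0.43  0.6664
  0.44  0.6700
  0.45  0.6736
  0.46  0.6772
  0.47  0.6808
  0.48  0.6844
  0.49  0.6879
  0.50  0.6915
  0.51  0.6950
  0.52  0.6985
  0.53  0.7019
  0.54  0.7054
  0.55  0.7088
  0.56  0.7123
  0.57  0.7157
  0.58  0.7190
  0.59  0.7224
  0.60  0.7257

$18.65

T = 0.25;  σ√T = 0.2400
d₁ = [ln(110/125) + (0.071 + 0.48²/2)·0.25] / 0.2400 = [-0.1278 + 0.0465] / 0.2400 = -0.3387 ⇒ -0.34
d₂ = d₁ − σ√T = -0.3387 − 0.2400 = -0.5787 ⇒ -0.58
exp(−rT) = exp(−0.071·0.25) = 0.9824
P = 125·0.9824·N(0.58) − 110·N(0.34) = 125·0.9824·0.7190 − 110·0.6331 = 88.2932 − 69.6410 = 18.6522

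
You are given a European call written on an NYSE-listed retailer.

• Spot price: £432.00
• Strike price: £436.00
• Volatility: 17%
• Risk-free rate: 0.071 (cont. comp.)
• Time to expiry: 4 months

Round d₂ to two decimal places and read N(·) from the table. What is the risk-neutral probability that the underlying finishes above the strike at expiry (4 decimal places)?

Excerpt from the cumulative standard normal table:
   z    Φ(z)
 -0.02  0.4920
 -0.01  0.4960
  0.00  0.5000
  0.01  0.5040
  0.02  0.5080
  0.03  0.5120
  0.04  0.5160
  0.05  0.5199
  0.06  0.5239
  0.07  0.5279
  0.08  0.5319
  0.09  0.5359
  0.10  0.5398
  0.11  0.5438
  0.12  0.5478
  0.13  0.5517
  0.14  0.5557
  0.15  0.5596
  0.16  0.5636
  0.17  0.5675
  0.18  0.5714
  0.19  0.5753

σ√T = 0.17 × 0.5774 = 0.0981
d₁ = [ln(432/436) + (0.071 + 0.17²/2)·0.3333] / 0.0981 = [-0.0092 + 0.0285] / 0.0981 = 0.1963 → 0.20
d₂ = d₁ − σ√T = 0.1963 − 0.0981 = 0.0981 → 0.10
Risk-neutral Pr[S_T > K] = N(d₂) = N(0.10) = 0.5398

0.5398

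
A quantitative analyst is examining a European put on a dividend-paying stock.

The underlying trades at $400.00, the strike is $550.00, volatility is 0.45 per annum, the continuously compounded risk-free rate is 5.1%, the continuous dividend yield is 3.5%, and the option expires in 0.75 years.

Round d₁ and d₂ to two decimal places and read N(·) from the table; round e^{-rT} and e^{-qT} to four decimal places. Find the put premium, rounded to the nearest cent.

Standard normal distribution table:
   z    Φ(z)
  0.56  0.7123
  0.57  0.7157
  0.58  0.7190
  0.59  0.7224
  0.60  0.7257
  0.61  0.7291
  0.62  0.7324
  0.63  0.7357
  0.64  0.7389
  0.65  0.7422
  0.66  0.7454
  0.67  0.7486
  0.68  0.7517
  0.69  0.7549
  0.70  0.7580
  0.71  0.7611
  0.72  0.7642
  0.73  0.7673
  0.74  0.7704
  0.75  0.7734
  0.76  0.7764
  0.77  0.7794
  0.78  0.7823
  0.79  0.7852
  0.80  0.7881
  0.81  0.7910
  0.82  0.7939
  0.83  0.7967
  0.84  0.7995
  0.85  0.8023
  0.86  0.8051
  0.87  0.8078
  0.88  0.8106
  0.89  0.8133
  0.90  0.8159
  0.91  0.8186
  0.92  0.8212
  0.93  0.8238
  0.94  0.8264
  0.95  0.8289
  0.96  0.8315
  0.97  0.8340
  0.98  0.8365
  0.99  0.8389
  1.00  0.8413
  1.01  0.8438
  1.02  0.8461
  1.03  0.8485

$161.35

σ√T = 0.45·√0.75 = 0.3897
d₁ = [ln(400/550) + (0.051 − 0.035 + 0.45²/2)·0.75] / 0.3897 = [-0.3185 + 0.0879] / 0.3897 = -0.5915 ⇒ -0.59
d₂ = d₁ − σ√T = -0.5915 − 0.3897 = -0.9812 ⇒ -0.98
e^(−qT) = e^(−0.035·0.75) = 0.9741;  e^(−rT) = e^(−0.051·0.75) = 0.9625
N(−d₂) = N(0.98) = 0.8365;  N(−d₁) = N(0.59) = 0.7224
P = 550·0.9625·0.8365 − 400·0.9741·0.7224 = 442.8222 − 281.4759 = 161.3463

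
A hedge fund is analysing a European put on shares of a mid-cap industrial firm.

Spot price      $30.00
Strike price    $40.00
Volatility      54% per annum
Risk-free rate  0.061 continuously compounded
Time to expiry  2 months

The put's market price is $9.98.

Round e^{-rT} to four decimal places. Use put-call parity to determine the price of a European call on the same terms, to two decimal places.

exp(−rT) = exp(−0.061·0.1667) = 0.9899
Put-call parity: C − P = S − K·e^(−rT) = 30 − 40·0.9899 = 30 − 39.5960 = -9.5960
C = P + (C − P) = 9.98 + (-9.5960) = 0.3840

$0.38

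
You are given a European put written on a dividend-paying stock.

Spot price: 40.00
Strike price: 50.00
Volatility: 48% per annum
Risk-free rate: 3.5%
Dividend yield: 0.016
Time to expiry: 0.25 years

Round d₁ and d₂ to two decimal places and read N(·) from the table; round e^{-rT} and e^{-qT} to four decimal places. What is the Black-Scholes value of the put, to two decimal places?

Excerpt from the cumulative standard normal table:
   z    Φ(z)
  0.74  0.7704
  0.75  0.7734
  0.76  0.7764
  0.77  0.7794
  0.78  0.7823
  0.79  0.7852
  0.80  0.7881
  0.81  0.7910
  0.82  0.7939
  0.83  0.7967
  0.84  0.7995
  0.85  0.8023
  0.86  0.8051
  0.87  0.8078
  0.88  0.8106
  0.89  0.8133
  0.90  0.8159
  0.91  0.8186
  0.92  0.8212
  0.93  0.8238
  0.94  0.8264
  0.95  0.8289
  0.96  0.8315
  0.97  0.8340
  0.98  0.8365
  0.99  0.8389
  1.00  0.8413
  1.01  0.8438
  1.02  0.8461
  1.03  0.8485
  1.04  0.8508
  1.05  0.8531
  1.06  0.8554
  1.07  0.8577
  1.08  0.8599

10.77

σ√T = 0.48·√0.25 = 0.2400
d₁ = [ln(40/50) + (0.035 − 0.016 + 0.48²/2)·0.25] / 0.2400 = [-0.2231 + 0.0335] / 0.2400 = -0.7900 which rounds to -0.79
d₂ = d₁ − σ√T = -0.7900 − 0.2400 = -1.0300 which rounds to -1.03
exp(−qT) = exp(−0.016·0.25) = 0.9960;  exp(−rT) = exp(−0.035·0.25) = 0.9913
P = 50·0.9913·N(1.03) − 40·0.9960·N(0.79) = 50·0.9913·0.8485 − 40·0.9960·0.7852 = 42.0559 − 31.2824 = 10.7735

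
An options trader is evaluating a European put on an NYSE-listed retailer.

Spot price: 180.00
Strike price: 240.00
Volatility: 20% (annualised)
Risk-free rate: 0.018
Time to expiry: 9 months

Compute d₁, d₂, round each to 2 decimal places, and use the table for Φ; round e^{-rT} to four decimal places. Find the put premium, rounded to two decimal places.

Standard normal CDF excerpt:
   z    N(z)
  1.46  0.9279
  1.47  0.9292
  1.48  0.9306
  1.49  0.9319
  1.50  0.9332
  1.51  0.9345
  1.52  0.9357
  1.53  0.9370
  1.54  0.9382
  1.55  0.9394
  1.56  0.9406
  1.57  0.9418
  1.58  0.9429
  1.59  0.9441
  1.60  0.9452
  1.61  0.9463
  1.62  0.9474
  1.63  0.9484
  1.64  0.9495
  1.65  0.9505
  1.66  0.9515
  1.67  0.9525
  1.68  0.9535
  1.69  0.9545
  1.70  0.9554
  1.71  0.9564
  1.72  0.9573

57.56

σ√T = 0.2 × 0.8660 = 0.1732
d₁ = [ln(180/240) + (0.018 + ½·0.2²)·0.75] / (σ√T) = (-0.2877 + 0.0285) / 0.1732 = -1.4964 ⇒ -1.50
d₂ = -1.4964 − 0.1732 = -1.6696 ⇒ -1.67
exp(−rT) = exp(−0.018·0.75) = 0.9866
P = 240·0.9866·N(1.67) − 180·N(1.50) = 240·0.9866·0.9525 − 180·0.9332 = 225.5368 − 167.9760 = 57.5608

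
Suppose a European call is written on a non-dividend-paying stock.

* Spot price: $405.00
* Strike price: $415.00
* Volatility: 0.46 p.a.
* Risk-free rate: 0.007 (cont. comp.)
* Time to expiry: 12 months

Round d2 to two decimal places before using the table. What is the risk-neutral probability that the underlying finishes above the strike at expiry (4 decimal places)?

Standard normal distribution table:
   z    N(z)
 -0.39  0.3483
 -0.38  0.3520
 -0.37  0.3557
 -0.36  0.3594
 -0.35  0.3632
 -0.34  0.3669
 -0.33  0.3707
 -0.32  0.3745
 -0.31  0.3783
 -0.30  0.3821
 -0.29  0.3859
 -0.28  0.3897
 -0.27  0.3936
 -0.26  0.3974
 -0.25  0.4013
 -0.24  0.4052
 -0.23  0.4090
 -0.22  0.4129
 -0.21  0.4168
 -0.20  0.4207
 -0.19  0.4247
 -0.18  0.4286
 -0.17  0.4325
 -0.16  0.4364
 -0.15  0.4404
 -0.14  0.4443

0.3936

σ√T = 0.46 × 1.0000 = 0.4600
d₁ = [ln(405/415) + (0.007 + ½·0.46²)·1] / (σ√T) = (-0.0244 + 0.1128) / 0.4600 = 0.1922 which rounds to 0.19
d₂ = 0.1922 − 0.4600 = -0.2678 which rounds to -0.27
Pr(exercise) under Q = N(d₂) = 0.3936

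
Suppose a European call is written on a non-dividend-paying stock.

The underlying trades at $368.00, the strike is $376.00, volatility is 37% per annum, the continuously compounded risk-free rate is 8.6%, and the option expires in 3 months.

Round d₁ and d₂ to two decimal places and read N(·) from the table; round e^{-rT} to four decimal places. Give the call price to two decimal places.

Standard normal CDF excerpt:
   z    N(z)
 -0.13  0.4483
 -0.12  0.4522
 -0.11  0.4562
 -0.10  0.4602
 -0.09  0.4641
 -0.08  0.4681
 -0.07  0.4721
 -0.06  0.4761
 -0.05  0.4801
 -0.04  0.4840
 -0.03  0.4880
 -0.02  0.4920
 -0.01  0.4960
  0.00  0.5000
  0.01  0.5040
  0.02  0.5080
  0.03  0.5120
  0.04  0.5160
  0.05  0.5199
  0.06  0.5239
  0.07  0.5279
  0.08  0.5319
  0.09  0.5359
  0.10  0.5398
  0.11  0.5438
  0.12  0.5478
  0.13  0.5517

T = 0.25;  σ√T = 0.1850
d₁ = [ln(368/376) + (0.086 + ½·0.37²)·0.25] / (σ√T) = (-0.0215 + 0.0386) / 0.1850 = 0.0925 ⇒ 0.09
d₂ = 0.0925 − 0.1850 = -0.0925 ⇒ -0.09
e^(−rT) = e^(−0.086·0.25) = 0.9787
N(d₁) = N(0.09) = 0.5359;  N(d₂) = N(-0.09) = 0.4641
C = 368·0.5359 − 376·0.9787·0.4641 = 197.2112 − 170.7847 = 26.4265

$26.43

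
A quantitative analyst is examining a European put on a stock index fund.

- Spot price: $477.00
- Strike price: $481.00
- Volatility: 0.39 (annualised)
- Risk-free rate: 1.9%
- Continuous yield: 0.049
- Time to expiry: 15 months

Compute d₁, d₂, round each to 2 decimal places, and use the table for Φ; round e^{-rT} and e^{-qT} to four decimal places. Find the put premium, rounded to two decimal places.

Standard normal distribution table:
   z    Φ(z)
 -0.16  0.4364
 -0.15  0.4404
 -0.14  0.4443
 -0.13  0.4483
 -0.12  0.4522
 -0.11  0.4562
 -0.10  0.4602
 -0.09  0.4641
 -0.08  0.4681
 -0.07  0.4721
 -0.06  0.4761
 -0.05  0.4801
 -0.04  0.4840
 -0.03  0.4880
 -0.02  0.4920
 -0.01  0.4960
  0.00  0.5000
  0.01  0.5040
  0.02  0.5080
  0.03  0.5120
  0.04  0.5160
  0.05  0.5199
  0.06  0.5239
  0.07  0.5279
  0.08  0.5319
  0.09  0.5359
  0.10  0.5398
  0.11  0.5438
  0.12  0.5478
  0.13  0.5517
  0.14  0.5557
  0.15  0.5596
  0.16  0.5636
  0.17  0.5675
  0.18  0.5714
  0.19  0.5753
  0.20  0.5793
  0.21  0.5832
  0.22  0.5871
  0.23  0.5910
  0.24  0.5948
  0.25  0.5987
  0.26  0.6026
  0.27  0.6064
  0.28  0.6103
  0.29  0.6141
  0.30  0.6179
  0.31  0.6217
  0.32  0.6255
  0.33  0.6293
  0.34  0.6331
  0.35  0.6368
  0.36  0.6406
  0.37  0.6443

$89.11

σ√T = 0.39 × 1.1180 = 0.4360
d₁ = [ln(477/481) + (0.019 − 0.049 + ½·0.39²)·1.25] / (σ√T) = (-0.0084 + 0.0576) / 0.4360 = 0.1129 ≈ 0.11
d₂ = 0.1129 − 0.4360 = -0.3232 ≈ -0.32
exp(−qT) = exp(−0.049·1.25) = 0.9406;  exp(−rT) = exp(−0.019·1.25) = 0.9765
P = 481·0.9765·N(0.32) − 477·0.9406·N(-0.11) = 481·0.9765·0.6255 − 477·0.9406·0.4562 = 293.7952 − 204.6815 = 89.1136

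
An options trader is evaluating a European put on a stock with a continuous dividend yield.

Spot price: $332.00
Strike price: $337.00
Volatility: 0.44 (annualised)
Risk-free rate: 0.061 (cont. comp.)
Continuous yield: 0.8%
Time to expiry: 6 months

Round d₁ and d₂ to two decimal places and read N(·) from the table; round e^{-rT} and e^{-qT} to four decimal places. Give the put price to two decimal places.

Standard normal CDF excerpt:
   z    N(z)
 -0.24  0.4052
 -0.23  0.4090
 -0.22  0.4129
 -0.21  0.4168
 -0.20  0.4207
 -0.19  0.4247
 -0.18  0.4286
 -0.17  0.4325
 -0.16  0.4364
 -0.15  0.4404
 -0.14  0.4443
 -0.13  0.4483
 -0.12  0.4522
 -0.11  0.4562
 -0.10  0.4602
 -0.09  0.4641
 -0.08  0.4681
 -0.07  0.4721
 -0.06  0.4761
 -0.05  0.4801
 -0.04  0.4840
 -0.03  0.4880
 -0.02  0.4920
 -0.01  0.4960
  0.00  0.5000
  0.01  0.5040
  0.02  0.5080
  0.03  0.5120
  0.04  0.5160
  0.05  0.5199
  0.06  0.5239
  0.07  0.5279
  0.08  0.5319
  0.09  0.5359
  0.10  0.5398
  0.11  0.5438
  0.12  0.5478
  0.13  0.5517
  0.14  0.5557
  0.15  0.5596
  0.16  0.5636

$38.63

σ√T = 0.44·√0.5 = 0.3111
d₁ = [ln(332/337) + (0.061 − 0.008 + 0.44²/2)·0.5] / 0.3111 = [-0.0149 + 0.0749] / 0.3111 = 0.1927 → 0.19
d₂ = d₁ − σ√T = 0.1927 − 0.3111 = -0.1184 → -0.12
e^(−qT) = e^(−0.008·0.5) = 0.9960;  e^(−rT) = e^(−0.061·0.5) = 0.9700
N(−d₂) = N(0.12) = 0.5478;  N(−d₁) = N(-0.19) = 0.4247
P = 337·0.9700·0.5478 − 332·0.9960·0.4247 = 179.0703 − 140.4364 = 38.6339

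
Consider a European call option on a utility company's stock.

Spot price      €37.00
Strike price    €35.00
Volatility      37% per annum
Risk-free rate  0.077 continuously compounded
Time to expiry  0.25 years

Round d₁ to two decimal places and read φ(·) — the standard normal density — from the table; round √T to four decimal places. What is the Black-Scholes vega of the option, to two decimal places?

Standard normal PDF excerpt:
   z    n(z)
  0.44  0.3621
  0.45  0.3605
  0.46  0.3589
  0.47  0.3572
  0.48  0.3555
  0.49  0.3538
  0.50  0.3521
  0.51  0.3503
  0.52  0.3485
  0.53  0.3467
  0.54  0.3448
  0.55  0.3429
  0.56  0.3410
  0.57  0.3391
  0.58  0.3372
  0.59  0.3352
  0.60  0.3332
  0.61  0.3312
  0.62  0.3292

6.51

T = 0.25;  σ√T = 0.1850
d₁ = [ln(37/35) + (0.077 + 0.37²/2)·0.25] / 0.1850 = [0.0556 + 0.0364] / 0.1850 = 0.4969 → 0.50
√T = √0.25 = 0.5000
φ(d₁) = φ(0.50) = 0.3521
vega = S·φ(d₁)·√T = 37·0.3521·0.5000 = 6.5139
(Call and put vega coincide under Black-Scholes.)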